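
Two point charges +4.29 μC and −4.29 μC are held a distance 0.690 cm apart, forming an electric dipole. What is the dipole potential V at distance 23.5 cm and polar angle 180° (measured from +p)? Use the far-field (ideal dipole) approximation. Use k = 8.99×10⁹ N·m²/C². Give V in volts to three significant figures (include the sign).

V ≈ -4820 V

Dipole moment p = qd = (4.29×10⁻⁶ C)(0.00690 m) = 2.96×10⁻⁸ C·m.
The dipole potential is V = kp cosθ / r².
V = (8.99×10⁹)(2.96×10⁻⁸)·cos180° / (0.235)² = -4819 V.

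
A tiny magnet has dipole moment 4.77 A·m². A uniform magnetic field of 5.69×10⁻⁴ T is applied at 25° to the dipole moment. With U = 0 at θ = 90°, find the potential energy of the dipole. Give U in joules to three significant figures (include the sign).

U = −m·B = −mB cosθ.
U = −(4.77)(5.69×10⁻⁴)·cos25° = -0.002460 J.

U ≈ -0.00246 J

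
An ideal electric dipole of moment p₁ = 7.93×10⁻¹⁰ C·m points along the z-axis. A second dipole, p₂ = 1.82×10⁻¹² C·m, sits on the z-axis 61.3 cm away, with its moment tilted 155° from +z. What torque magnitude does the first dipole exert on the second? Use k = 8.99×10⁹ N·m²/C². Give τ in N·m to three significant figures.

The second dipole sits on the axis of the first, so the field there is axial: E₁ = 2kp₁/r³ along +z.
E₁ = 2(8.99×10⁹)(7.93×10⁻¹⁰)/(0.613)³ = 61.90 N/C.
Torque on the second dipole: τ = p₂ E₁ sinθ.
τ = (1.82×10⁻¹²)(61.90)·sin155° = 4.761×10⁻¹¹ N·m.

τ ≈ 4.76×10⁻¹¹ N·m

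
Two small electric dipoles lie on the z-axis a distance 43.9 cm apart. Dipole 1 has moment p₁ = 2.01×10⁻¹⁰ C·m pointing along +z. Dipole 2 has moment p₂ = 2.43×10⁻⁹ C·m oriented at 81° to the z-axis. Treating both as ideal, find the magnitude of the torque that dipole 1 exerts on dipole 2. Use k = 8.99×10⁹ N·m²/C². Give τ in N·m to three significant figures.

The second dipole sits on the axis of the first, so the field there is axial: E₁ = 2kp₁/r³ along +z.
E₁ = 2(8.99×10⁹)(2.01×10⁻¹⁰)/(0.439)³ = 42.72 N/C.
Torque on the second dipole: τ = p₂ E₁ sinθ.
τ = (2.43×10⁻⁹)(42.72)·sin81° = 1.025×10⁻⁷ N·m.

τ ≈ 1.03×10⁻⁷ N·m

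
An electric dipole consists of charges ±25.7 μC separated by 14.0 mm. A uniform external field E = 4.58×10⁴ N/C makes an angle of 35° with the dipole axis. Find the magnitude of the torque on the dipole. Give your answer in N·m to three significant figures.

τ ≈ 0.00945 N·m

Dipole moment p = qd = (2.57×10⁻⁵ C)(0.0140 m) = 3.598×10⁻⁷ C·m.
Torque on an electric dipole: τ = pE sinθ.
τ = (3.598×10⁻⁷)(4.58×10⁴)·sin35° = 0.009452 N·m.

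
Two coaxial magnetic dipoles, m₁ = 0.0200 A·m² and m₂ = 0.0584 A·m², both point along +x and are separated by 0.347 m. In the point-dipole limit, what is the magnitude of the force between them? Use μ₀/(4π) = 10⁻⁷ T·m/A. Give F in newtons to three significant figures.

On-axis B of dipole 1: B = (μ₀/4π)·2m₁/r³. Force on dipole 2: F = m₂·dB/dr.
dB/dr = −(μ₀/4π)·6m₁/r⁴, so |F| = (μ₀/4π)·6m₁m₂/r⁴.
F = 6(10⁻⁷)(0.0200)(0.0584)/(0.347)⁴ = 4.834×10⁻⁸ N.

F ≈ 4.83×10⁻⁸ N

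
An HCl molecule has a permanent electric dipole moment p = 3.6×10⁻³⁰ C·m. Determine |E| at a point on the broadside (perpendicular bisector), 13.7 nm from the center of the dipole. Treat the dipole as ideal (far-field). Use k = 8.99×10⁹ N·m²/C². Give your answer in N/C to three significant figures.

E ≈ 1.26×10⁴ N/C

In the equatorial plane E = kp/r³.
E = (8.99×10⁹)(3.60×10⁻³⁰) / (1.37×10⁻⁸)³ = 1.259×10⁴ N/C.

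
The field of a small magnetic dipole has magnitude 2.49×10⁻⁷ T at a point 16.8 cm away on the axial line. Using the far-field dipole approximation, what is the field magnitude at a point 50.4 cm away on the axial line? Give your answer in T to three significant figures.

Dipole fields scale as 1/r³ in the far field; the geometry is the same at both points.
B₂ = B₁ · (r₁/r₂)³ = 2.49×10⁻⁷ · (16.8/50.4)³.
(r₁/r₂)³ = (0.3333)³ = 0.03704.
B₂ ≈ 9.222×10⁻⁹ T.

B ≈ 9.22×10⁻⁹ T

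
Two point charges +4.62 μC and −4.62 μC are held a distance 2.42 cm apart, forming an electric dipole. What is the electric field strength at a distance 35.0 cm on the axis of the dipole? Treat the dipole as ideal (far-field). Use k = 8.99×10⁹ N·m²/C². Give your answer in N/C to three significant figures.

Dipole moment p = qd = (4.62×10⁻⁶ C)(0.0242 m) = 1.118×10⁻⁷ C·m.
On the dipole axis E = 2kp/r³.
E = 2·(8.99×10⁹)(1.118×10⁻⁷) / (0.350)³ = 4.688×10⁴ N/C.

E ≈ 4.69×10⁴ N/C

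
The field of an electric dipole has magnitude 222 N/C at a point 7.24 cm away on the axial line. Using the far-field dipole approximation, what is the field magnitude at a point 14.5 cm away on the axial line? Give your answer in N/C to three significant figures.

E ≈ 27.6 N/C

Dipole fields scale as 1/r³ in the far field; the geometry is the same at both points.
E₂ = E₁ · (r₁/r₂)³ = 222 · (7.24/14.5)³.
(r₁/r₂)³ = (0.4993)³ = 0.1245.
E₂ ≈ 27.64 N/C.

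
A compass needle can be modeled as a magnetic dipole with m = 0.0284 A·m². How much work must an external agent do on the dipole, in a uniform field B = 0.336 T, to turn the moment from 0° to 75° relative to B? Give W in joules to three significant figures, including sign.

W_ext = ΔU = −mB cosθ₂ + mB cosθ₁ = mB(cosθ₁ − cosθ₂).
W = (0.0284)(0.336)·(cos0° − cos75°) = (0.009542)·(+0.7412) = 0.007073 J.

W ≈ 0.00707 J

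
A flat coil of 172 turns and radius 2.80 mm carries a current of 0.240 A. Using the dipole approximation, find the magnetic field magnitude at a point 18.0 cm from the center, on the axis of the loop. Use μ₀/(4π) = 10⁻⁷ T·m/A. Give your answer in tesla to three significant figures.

m = NIA = NIπa² = 172·(0.240)·π·(0.00280)² = 0.001017 A·m².
On axis B = (μ₀/4π)·2m/r³.
B = 2·(10⁻⁷)·(0.001017) / (0.180)³ = 3.488×10⁻⁸ T.

B ≈ 3.49×10⁻⁸ T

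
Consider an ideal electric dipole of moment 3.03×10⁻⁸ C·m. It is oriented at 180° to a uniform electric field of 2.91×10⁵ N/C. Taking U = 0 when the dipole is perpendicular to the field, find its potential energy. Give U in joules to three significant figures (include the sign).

U = −p·E = −pE cosθ.
U = −(3.03×10⁻⁸)(2.91×10⁵)·cos180° = 0.008817 J.

U ≈ 0.00882 J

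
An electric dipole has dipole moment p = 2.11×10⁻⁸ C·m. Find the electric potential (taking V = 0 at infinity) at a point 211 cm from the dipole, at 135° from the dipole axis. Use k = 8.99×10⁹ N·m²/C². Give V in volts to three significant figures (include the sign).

V ≈ -30.1 V

The dipole potential is V = kp cosθ / r².
V = (8.99×10⁹)(2.11×10⁻⁸)·cos135° / (2.11)² = -30.13 V.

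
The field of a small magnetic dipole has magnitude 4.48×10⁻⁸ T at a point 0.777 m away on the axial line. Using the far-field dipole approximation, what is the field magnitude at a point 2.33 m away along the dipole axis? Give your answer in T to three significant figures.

B ≈ 1.66×10⁻⁹ T

Dipole fields scale as 1/r³ in the far field; the geometry is the same at both points.
B₂ = B₁ · (r₁/r₂)³ = 4.48×10⁻⁸ · (0.777/2.33)³.
(r₁/r₂)³ = (0.3335)³ = 0.03708.
B₂ ≈ 1.661×10⁻⁹ T.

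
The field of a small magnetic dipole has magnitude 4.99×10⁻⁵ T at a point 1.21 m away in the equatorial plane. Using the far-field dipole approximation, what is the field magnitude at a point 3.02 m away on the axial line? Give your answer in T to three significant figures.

B ≈ 6.42×10⁻⁶ T

Dipole fields scale as 1/r³ in the far field.
The axial field is twice the equatorial field at the same r, so the geometry factor is 2/1.
B₂ = B₁ · (2/1) · (r₁/r₂)³ = 4.99×10⁻⁵ · 2 · (1.21/3.02)³.
(r₁/r₂)³ = (0.4007)³ = 0.06432.
B₂ ≈ 6.419×10⁻⁶ T.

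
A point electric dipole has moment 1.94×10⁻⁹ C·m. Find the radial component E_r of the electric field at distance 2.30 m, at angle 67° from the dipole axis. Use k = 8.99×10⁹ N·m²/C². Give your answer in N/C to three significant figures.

For a dipole, E_r = (2kp cosθ)/r³.
kp/r³ = (8.99×10⁹)(1.94×10⁻⁹)/(2.30)³ = 1.433 N/C.
E_r = 2·1.433·cos67° = 1.120 N/C.

E_r ≈ 1.12 N/C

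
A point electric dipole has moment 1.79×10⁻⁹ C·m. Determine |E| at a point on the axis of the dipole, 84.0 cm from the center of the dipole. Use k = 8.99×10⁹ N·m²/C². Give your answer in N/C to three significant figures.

On the dipole axis E = 2kp/r³.
E = 2·(8.99×10⁹)(1.79×10⁻⁹) / (0.840)³ = 54.30 N/C.

E ≈ 54.3 N/C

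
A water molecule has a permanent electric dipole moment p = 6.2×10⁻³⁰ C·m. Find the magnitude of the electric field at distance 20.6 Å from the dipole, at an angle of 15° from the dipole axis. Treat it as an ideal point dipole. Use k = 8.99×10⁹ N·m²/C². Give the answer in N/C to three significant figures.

At angle θ the dipole field magnitude is E = (kp/r³)·√(1 + 3cos²θ).
kp/r³ = (8.99×10⁹)(6.20×10⁻³⁰) / (2.06×10⁻⁹)³ = 6.376×10⁶ N/C.
√(1 + 3cos²15°) = √(1 + 3·0.9330) = √3.7990 ≈ 1.9491.
E ≈ 6.376×10⁶ × 1.949 = 1.243×10⁷ N/C.

E ≈ 1.24×10⁷ N/C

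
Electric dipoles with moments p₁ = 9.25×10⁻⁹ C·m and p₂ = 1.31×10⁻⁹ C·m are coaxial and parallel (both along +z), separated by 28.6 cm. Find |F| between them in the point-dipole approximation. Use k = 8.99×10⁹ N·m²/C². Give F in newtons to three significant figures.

F ≈ 9.77×10⁻⁵ N

On-axis field of dipole 1 at distance r: E = 2kp₁/r³. Force on dipole 2 is F = p₂·dE/dr (gradient along axis).
dE/dr = −6kp₁/r⁴, so |F| = 6kp₁p₂/r⁴ (attractive for aligned moments).
F = 6(8.99×10⁹)(9.25×10⁻⁹)(1.31×10⁻⁹)/(0.286)⁴ = 9.769×10⁻⁵ N.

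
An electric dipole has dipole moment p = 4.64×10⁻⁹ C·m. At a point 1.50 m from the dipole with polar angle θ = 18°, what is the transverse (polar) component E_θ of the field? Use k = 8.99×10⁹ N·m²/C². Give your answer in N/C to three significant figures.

For a dipole, E_θ = (kp sinθ)/r³.
kp/r³ = (8.99×10⁹)(4.64×10⁻⁹)/(1.50)³ = 12.36 N/C.
E_θ = 12.36·sin18° = 3.819 N/C.

E_θ ≈ 3.82 N/C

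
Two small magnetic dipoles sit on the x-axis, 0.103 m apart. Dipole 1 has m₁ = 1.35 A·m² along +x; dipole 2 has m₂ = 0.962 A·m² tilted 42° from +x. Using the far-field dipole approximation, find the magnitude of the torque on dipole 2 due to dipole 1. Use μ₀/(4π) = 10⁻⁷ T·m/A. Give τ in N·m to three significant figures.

Dipole B is on the axis of dipole A, so B₁ there is axial: B₁ = (μ₀/4π)·2m₁/r³ along +x.
B₁ = 2(10⁻⁷)(1.35)/(0.103)³ = 2.471×10⁻⁴ T.
τ = m₂ B₁ sinθ.
τ = (0.962)(2.471×10⁻⁴)·sin42° = 1.591×10⁻⁴ N·m.

τ ≈ 1.59×10⁻⁴ N·m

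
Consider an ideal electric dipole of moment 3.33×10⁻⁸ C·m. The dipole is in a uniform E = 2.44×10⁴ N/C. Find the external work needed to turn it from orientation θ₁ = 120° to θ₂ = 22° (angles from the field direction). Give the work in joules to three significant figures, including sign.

W_ext = ΔU = U(θ₂) − U(θ₁) = −pE cosθ₂ − (−pE cosθ₁) = pE(cosθ₁ − cosθ₂).
W = (3.33×10⁻⁸)(2.44×10⁴)·(cos120° − cos22°) = (8.125×10⁻⁴)·(-1.4272) = -0.001160 J.

W ≈ -0.00116 J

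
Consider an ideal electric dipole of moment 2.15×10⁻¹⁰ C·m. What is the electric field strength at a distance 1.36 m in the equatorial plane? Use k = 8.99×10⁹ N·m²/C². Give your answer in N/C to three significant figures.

In the equatorial plane E = kp/r³.
E = (8.99×10⁹)(2.15×10⁻¹⁰) / (1.36)³ = 0.7684 N/C.

E ≈ 0.768 N/C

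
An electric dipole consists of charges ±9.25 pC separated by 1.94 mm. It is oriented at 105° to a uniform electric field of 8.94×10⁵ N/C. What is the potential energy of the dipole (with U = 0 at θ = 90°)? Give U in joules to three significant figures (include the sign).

Dipole moment p = qd = (9.25×10⁻¹² C)(0.00194 m) = 1.795×10⁻¹⁴ C·m.
U = −p·E = −pE cosθ.
U = −(1.795×10⁻¹⁴)(8.94×10⁵)·cos105° = 4.153×10⁻⁹ J.

U ≈ 4.15×10⁻⁹ J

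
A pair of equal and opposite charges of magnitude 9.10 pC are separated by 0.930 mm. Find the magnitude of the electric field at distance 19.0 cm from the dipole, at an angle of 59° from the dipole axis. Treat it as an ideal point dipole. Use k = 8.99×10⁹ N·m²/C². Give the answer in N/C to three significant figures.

Dipole moment p = qd = (9.10×10⁻¹² C)(9.30×10⁻⁴ m) = 8.463×10⁻¹⁵ C·m.
At angle θ the dipole field magnitude is E = (kp/r³)·√(1 + 3cos²θ).
kp/r³ = (8.99×10⁹)(8.463×10⁻¹⁵) / (0.190)³ = 0.01109 N/C.
√(1 + 3cos²59°) = √(1 + 3·0.2653) = √1.7958 ≈ 1.3401.
E ≈ 0.01109 × 1.340 = 0.01486 N/C.

E ≈ 0.0149 N/C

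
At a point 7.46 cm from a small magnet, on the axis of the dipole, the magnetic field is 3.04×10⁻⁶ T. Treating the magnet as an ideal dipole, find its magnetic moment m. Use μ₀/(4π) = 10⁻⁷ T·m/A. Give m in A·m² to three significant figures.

m ≈ 0.00631 A·m²

On axis B = (μ₀/4π)·2m/r³, so m = Br³·4π/(μ₀·2).
m = (3.04×10⁻⁶)·(0.0746)³ / (2·10⁻⁷) = 0.006310 A·m².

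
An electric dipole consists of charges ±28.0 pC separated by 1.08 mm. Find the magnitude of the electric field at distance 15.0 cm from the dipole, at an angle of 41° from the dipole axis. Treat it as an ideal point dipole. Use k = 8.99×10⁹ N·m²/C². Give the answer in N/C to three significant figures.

E ≈ 0.133 N/C

Dipole moment p = qd = (2.80×10⁻¹¹ C)(0.00108 m) = 3.024×10⁻¹⁴ C·m.
At angle θ the dipole field magnitude is E = (kp/r³)·√(1 + 3cos²θ).
kp/r³ = (8.99×10⁹)(3.024×10⁻¹⁴) / (0.150)³ = 0.08055 N/C.
√(1 + 3cos²41°) = √(1 + 3·0.5696) = √2.7088 ≈ 1.6458.
E ≈ 0.08055 × 1.646 = 0.1326 N/C.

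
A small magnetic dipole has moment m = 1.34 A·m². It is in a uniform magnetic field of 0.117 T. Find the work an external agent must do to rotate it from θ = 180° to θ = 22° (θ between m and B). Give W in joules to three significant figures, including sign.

W_ext = ΔU = −mB cosθ₂ + mB cosθ₁ = mB(cosθ₁ − cosθ₂).
W = (1.34)(0.117)·(cos180° − cos22°) = (0.1568)·(-1.9272) = -0.3021 J.

W ≈ -0.302 J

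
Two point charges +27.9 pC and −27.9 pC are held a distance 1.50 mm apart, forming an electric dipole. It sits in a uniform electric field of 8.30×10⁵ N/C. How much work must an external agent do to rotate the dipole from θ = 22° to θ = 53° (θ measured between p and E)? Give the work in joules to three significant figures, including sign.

W ≈ 1.13×10⁻⁸ J

Dipole moment p = qd = (2.79×10⁻¹¹ C)(0.00150 m) = 4.185×10⁻¹⁴ C·m.
W_ext = ΔU = U(θ₂) − U(θ₁) = −pE cosθ₂ − (−pE cosθ₁) = pE(cosθ₁ − cosθ₂).
W = (4.185×10⁻¹⁴)(8.30×10⁵)·(cos22° − cos53°) = (3.474×10⁻⁸)·(+0.3254) = 1.130×10⁻⁸ J.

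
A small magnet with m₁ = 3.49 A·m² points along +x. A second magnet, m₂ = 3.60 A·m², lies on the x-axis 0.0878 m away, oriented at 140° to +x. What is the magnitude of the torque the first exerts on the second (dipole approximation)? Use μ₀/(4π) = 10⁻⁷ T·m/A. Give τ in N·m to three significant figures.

Dipole B is on the axis of dipole A, so B₁ there is axial: B₁ = (μ₀/4π)·2m₁/r³ along +x.
B₁ = 2(10⁻⁷)(3.49)/(0.0878)³ = 0.001031 T.
τ = m₂ B₁ sinθ.
τ = (3.60)(0.001031)·sin140° = 0.002386 N·m.

τ ≈ 0.00239 N·m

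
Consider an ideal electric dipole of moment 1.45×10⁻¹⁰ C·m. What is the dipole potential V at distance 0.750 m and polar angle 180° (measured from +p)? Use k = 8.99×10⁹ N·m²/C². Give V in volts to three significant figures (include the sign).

The dipole potential is V = kp cosθ / r².
V = (8.99×10⁹)(1.45×10⁻¹⁰)·cos180° / (0.750)² = -2.317 V.

V ≈ -2.32 V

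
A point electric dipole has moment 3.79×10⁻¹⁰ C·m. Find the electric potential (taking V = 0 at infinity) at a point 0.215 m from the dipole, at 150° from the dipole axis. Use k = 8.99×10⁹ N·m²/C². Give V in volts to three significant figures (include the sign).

V ≈ -63.8 V

The dipole potential is V = kp cosθ / r².
V = (8.99×10⁹)(3.79×10⁻¹⁰)·cos150° / (0.215)² = -63.83 V.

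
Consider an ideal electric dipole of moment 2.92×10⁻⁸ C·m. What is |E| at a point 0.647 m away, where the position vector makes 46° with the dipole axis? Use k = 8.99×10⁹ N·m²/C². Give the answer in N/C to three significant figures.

E ≈ 1520 N/C

At angle θ the dipole field magnitude is E = (kp/r³)·√(1 + 3cos²θ).
kp/r³ = (8.99×10⁹)(2.92×10⁻⁸) / (0.647)³ = 969.2 N/C.
√(1 + 3cos²46°) = √(1 + 3·0.4826) = √2.4477 ≈ 1.5645.
E ≈ 969.2 × 1.564 = 1516 N/C.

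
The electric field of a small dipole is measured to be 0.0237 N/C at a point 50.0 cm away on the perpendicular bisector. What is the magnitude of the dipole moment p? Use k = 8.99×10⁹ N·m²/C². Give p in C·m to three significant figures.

p ≈ 3.30×10⁻¹³ C·m

In the equatorial plane E = kp/r³, so p = Er³/(k).
p = (0.0237)·(0.500)³ / (8.99×10⁹) = 3.295×10⁻¹³ C·m.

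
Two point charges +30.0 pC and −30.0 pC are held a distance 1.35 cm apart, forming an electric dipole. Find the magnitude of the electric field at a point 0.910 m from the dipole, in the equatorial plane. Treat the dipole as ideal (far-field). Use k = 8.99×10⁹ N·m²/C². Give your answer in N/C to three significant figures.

Dipole moment p = qd = (3.00×10⁻¹¹ C)(0.0135 m) = 4.05×10⁻¹³ C·m.
On the perpendicular bisector E = kp/r³ (half the axial value at the same distance).
E = (8.99×10⁹)(4.05×10⁻¹³) / (0.910)³ = 0.004832 N/C.

E ≈ 0.00483 N/C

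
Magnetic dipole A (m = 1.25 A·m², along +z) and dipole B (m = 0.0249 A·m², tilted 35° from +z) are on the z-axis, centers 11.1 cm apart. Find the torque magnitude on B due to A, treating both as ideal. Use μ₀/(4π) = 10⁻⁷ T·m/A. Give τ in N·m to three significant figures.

Dipole B is on the axis of dipole A, so B₁ there is axial: B₁ = (μ₀/4π)·2m₁/r³ along +z.
B₁ = 2(10⁻⁷)(1.25)/(0.111)³ = 1.828×10⁻⁴ T.
τ = m₂ B₁ sinθ.
τ = (0.0249)(1.828×10⁻⁴)·sin35° = 2.611×10⁻⁶ N·m.

τ ≈ 2.61×10⁻⁶ N·m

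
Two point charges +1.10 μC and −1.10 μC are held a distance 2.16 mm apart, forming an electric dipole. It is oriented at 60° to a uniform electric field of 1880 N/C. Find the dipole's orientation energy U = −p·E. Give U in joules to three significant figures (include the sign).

U ≈ -2.23×10⁻⁶ J

Dipole moment p = qd = (1.10×10⁻⁶ C)(0.00216 m) = 2.376×10⁻⁹ C·m.
U = −p·E = −pE cosθ.
U = −(2.376×10⁻⁹)(1880)·cos60° = -2.233×10⁻⁶ J.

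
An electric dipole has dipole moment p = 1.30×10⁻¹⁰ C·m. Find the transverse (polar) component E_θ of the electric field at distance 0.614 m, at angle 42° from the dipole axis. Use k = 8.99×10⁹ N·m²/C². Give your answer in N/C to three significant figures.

E_θ ≈ 3.38 N/C

For a dipole, E_θ = (kp sinθ)/r³.
kp/r³ = (8.99×10⁹)(1.30×10⁻¹⁰)/(0.614)³ = 5.049 N/C.
E_θ = 5.049·sin42° = 3.378 N/C.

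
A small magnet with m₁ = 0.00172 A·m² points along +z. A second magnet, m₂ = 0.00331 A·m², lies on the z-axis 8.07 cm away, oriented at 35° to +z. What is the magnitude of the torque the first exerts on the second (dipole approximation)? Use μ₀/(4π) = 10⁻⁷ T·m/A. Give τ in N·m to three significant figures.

τ ≈ 1.24×10⁻⁹ N·m

Dipole B is on the axis of dipole A, so B₁ there is axial: B₁ = (μ₀/4π)·2m₁/r³ along +z.
B₁ = 2(10⁻⁷)(0.00172)/(0.0807)³ = 6.545×10⁻⁷ T.
τ = m₂ B₁ sinθ.
τ = (0.00331)(6.545×10⁻⁷)·sin35° = 1.243×10⁻⁹ N·m.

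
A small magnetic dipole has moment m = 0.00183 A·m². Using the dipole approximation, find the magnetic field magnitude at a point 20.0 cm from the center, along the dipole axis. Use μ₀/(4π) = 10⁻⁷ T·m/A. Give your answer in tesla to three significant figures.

B ≈ 4.57×10⁻⁸ T

On axis B = (μ₀/4π)·2m/r³.
B = 2·(10⁻⁷)·(0.00183) / (0.200)³ = 4.575×10⁻⁸ T.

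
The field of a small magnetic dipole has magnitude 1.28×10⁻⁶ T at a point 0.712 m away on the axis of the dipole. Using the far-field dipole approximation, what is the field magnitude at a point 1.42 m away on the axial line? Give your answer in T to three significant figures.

B ≈ 1.61×10⁻⁷ T

Dipole fields scale as 1/r³ in the far field; the geometry is the same at both points.
B₂ = B₁ · (r₁/r₂)³ = 1.28×10⁻⁶ · (0.712/1.42)³.
(r₁/r₂)³ = (0.5014)³ = 0.1261.
B₂ ≈ 1.614×10⁻⁷ T.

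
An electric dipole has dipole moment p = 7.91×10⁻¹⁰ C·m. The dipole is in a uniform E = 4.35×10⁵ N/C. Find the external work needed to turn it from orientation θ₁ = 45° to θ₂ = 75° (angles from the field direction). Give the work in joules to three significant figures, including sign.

W ≈ 1.54×10⁻⁴ J

W_ext = ΔU = U(θ₂) − U(θ₁) = −pE cosθ₂ − (−pE cosθ₁) = pE(cosθ₁ − cosθ₂).
W = (7.91×10⁻¹⁰)(4.35×10⁵)·(cos45° − cos75°) = (3.441×10⁻⁴)·(+0.4483) = 1.542×10⁻⁴ J.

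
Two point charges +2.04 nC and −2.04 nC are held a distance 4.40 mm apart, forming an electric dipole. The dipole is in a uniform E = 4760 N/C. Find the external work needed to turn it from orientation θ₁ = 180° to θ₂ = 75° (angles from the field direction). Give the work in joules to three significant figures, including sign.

Dipole moment p = qd = (2.04×10⁻⁹ C)(0.00440 m) = 8.976×10⁻¹² C·m.
W_ext = ΔU = U(θ₂) − U(θ₁) = −pE cosθ₂ − (−pE cosθ₁) = pE(cosθ₁ − cosθ₂).
W = (8.976×10⁻¹²)(4760)·(cos180° − cos75°) = (4.273×10⁻⁸)·(-1.2588) = -5.378×10⁻⁸ J.

W ≈ -5.38×10⁻⁸ J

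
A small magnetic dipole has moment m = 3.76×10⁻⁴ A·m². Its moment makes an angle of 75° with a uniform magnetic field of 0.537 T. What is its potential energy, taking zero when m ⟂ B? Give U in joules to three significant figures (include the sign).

U = −m·B = −mB cosθ.
U = −(3.76×10⁻⁴)(0.537)·cos75° = -5.226×10⁻⁵ J.

U ≈ -5.23×10⁻⁵ J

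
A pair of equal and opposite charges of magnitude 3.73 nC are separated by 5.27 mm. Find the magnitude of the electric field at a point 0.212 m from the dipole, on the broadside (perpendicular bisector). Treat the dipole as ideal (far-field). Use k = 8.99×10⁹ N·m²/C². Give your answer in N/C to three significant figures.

E ≈ 18.5 N/C

Dipole moment p = qd = (3.73×10⁻⁹ C)(0.00527 m) = 1.966×10⁻¹¹ C·m.
On the perpendicular bisector E = kp/r³ (half the axial value at the same distance).
E = (8.99×10⁹)(1.966×10⁻¹¹) / (0.212)³ = 18.55 N/C.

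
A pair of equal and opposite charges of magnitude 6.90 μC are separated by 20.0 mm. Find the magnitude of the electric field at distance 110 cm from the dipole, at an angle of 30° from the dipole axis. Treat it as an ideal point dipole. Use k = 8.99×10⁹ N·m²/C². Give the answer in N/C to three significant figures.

E ≈ 1680 N/C

Dipole moment p = qd = (6.90×10⁻⁶ C)(0.0200 m) = 1.38×10⁻⁷ C·m.
At angle θ the dipole field magnitude is E = (kp/r³)·√(1 + 3cos²θ).
kp/r³ = (8.99×10⁹)(1.38×10⁻⁷) / (1.10)³ = 932.1 N/C.
√(1 + 3cos²30°) = √(1 + 3·0.7500) = √3.2500 ≈ 1.8028.
E ≈ 932.1 × 1.803 = 1680 N/C.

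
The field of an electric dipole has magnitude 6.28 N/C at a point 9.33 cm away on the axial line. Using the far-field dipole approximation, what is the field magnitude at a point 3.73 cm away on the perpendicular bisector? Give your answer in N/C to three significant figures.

Dipole fields scale as 1/r³ in the far field.
The axial field is twice the equatorial field at the same r, so the geometry factor is 1/2.
E₂ = E₁ · (1/2) · (r₁/r₂)³ = 6.28 · 0.5 · (9.33/3.73)³.
(r₁/r₂)³ = (2.501)³ = 15.65.
E₂ ≈ 49.14 N/C.

E ≈ 49.1 N/C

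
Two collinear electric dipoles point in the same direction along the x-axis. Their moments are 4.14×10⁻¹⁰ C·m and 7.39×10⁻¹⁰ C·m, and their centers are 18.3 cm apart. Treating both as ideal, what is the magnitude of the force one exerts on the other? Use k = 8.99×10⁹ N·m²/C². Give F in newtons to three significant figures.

On-axis field of dipole 1 at distance r: E = 2kp₁/r³. Force on dipole 2 is F = p₂·dE/dr (gradient along axis).
dE/dr = −6kp₁/r⁴, so |F| = 6kp₁p₂/r⁴ (attractive for aligned moments).
F = 6(8.99×10⁹)(4.14×10⁻¹⁰)(7.39×10⁻¹⁰)/(0.183)⁴ = 1.471×10⁻⁵ N.

F ≈ 1.47×10⁻⁵ N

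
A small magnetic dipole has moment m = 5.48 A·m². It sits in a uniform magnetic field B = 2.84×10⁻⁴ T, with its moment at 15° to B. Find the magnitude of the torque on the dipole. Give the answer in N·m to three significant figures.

Torque on a magnetic dipole: τ = mB sinθ.
τ = (5.48)(2.84×10⁻⁴)·sin15° = 4.028×10⁻⁴ N·m.

τ ≈ 4.03×10⁻⁴ N·m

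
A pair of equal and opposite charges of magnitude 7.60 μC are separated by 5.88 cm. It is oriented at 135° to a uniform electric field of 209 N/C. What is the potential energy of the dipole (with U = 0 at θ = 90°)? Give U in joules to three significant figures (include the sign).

Dipole moment p = qd = (7.60×10⁻⁶ C)(0.0588 m) = 4.469×10⁻⁷ C·m.
U = −p·E = −pE cosθ.
U = −(4.469×10⁻⁷)(209)·cos135° = 6.605×10⁻⁵ J.

U ≈ 6.60×10⁻⁵ J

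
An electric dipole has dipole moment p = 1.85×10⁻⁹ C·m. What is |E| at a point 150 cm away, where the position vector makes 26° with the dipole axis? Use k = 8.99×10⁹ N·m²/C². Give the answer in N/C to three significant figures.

At angle θ the dipole field magnitude is E = (kp/r³)·√(1 + 3cos²θ).
kp/r³ = (8.99×10⁹)(1.85×10⁻⁹) / (1.50)³ = 4.928 N/C.
√(1 + 3cos²26°) = √(1 + 3·0.8078) = √3.4235 ≈ 1.8503.
E ≈ 4.928 × 1.850 = 9.118 N/C.

E ≈ 9.12 N/C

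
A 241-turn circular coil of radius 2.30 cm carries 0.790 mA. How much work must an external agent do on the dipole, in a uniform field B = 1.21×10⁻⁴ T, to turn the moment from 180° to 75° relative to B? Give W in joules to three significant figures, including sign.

m = NIA = NIπa² = 241·(7.90×10⁻⁴)·π·(0.0230)² = 3.164×10⁻⁴ A·m².
W_ext = ΔU = −mB cosθ₂ + mB cosθ₁ = mB(cosθ₁ − cosθ₂).
W = (3.164×10⁻⁴)(1.21×10⁻⁴)·(cos180° − cos75°) = (3.828×10⁻⁸)·(-1.2588) = -4.819×10⁻⁸ J.

W ≈ -4.82×10⁻⁸ J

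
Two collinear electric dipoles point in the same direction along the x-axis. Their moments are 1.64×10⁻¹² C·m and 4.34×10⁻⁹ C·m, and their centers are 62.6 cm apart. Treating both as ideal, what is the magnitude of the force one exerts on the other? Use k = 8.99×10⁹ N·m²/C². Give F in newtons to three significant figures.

F ≈ 2.50×10⁻⁹ N

On-axis field of dipole 1 at distance r: E = 2kp₁/r³. Force on dipole 2 is F = p₂·dE/dr (gradient along axis).
dE/dr = −6kp₁/r⁴, so |F| = 6kp₁p₂/r⁴ (attractive for aligned moments).
F = 6(8.99×10⁹)(1.64×10⁻¹²)(4.34×10⁻⁹)/(0.626)⁴ = 2.500×10⁻⁹ N.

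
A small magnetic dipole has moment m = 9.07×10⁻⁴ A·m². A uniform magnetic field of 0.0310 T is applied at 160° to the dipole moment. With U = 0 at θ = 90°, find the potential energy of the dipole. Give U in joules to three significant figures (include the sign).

U ≈ 2.64×10⁻⁵ J

U = −m·B = −mB cosθ.
U = −(9.07×10⁻⁴)(0.0310)·cos160° = 2.642×10⁻⁵ J.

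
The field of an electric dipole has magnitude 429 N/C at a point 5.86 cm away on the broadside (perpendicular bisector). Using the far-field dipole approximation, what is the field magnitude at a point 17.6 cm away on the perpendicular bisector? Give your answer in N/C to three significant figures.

Dipole fields scale as 1/r³ in the far field; the geometry is the same at both points.
E₂ = E₁ · (r₁/r₂)³ = 429 · (5.86/17.6)³.
(r₁/r₂)³ = (0.333)³ = 0.03691.
E₂ ≈ 15.83 N/C.

E ≈ 15.8 N/C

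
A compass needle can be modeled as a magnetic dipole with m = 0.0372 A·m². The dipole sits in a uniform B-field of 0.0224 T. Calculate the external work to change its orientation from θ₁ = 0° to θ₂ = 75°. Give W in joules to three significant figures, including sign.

W_ext = ΔU = −mB cosθ₂ + mB cosθ₁ = mB(cosθ₁ − cosθ₂).
W = (0.0372)(0.0224)·(cos0° − cos75°) = (8.333×10⁻⁴)·(+0.7412) = 6.176×10⁻⁴ J.

W ≈ 6.18×10⁻⁴ J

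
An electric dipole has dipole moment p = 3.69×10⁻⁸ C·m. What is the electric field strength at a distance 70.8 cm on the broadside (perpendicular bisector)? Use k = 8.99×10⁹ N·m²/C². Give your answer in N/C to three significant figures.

E ≈ 935 N/C

On the perpendicular bisector E = kp/r³ (half the axial value at the same distance).
E = (8.99×10⁹)(3.69×10⁻⁸) / (0.708)³ = 934.7 N/C.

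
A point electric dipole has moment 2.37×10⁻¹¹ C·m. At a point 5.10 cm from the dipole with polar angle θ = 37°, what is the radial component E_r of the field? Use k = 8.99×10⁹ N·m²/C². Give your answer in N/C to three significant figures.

For a dipole, E_r = (2kp cosθ)/r³.
kp/r³ = (8.99×10⁹)(2.37×10⁻¹¹)/(0.0510)³ = 1606 N/C.
E_r = 2·1606·cos37° = 2566 N/C.

E_r ≈ 2570 N/C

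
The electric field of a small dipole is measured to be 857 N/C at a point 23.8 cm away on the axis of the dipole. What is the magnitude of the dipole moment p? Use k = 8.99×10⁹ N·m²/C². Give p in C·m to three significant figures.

p ≈ 6.43×10⁻¹⁰ C·m

On axis E = 2kp/r³, so p = Er³/(2k).
p = (857)·(0.238)³ / (2·8.99×10⁹) = 6.426×10⁻¹⁰ C·m.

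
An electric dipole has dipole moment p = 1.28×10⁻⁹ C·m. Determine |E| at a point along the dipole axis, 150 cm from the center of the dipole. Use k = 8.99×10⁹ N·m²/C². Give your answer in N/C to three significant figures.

On the dipole axis E = 2kp/r³.
E = 2·(8.99×10⁹)(1.28×10⁻⁹) / (1.50)³ = 6.819 N/C.

E ≈ 6.82 N/C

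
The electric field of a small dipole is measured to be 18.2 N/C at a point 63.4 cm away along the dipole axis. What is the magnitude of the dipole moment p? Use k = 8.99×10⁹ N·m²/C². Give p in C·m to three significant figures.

p ≈ 2.58×10⁻¹⁰ C·m

On axis E = 2kp/r³, so p = Er³/(2k).
p = (18.2)·(0.634)³ / (2·8.99×10⁹) = 2.580×10⁻¹⁰ C·m.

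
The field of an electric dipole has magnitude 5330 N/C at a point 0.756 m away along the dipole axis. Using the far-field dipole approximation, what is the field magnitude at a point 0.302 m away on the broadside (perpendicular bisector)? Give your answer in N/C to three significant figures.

E ≈ 4.18×10⁴ N/C

Dipole fields scale as 1/r³ in the far field.
The axial field is twice the equatorial field at the same r, so the geometry factor is 1/2.
E₂ = E₁ · (1/2) · (r₁/r₂)³ = 5330 · 0.5 · (0.756/0.302)³.
(r₁/r₂)³ = (2.503)³ = 15.69.
E₂ ≈ 4.181×10⁴ N/C.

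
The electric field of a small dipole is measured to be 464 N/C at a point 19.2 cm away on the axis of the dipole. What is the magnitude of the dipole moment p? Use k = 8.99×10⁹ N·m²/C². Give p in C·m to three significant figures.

On axis E = 2kp/r³, so p = Er³/(2k).
p = (464)·(0.192)³ / (2·8.99×10⁹) = 1.827×10⁻¹⁰ C·m.

p ≈ 1.83×10⁻¹⁰ C·m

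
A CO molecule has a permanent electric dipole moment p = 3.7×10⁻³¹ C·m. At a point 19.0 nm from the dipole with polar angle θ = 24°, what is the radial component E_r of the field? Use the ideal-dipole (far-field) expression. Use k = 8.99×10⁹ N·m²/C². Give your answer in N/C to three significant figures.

For a dipole, E_r = (2kp cosθ)/r³.
kp/r³ = (8.99×10⁹)(3.70×10⁻³¹)/(1.90×10⁻⁸)³ = 485.0 N/C.
E_r = 2·485.0·cos24° = 886.1 N/C.

E_r ≈ 886 N/C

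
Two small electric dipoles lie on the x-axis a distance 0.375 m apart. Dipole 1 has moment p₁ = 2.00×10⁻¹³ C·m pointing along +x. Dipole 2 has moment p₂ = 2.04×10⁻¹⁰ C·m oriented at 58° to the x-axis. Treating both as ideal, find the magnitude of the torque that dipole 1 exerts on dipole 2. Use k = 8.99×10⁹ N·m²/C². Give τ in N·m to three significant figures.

τ ≈ 1.18×10⁻¹¹ N·m

The second dipole sits on the axis of the first, so the field there is axial: E₁ = 2kp₁/r³ along +x.
E₁ = 2(8.99×10⁹)(2.00×10⁻¹³)/(0.375)³ = 0.06819 N/C.
Torque on the second dipole: τ = p₂ E₁ sinθ.
τ = (2.04×10⁻¹⁰)(0.06819)·sin58° = 1.180×10⁻¹¹ N·m.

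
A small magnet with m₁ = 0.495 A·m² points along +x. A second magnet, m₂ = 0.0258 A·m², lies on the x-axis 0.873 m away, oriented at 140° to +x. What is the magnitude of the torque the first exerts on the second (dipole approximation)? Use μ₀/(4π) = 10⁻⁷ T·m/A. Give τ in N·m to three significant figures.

τ ≈ 2.47×10⁻⁹ N·m

Dipole B is on the axis of dipole A, so B₁ there is axial: B₁ = (μ₀/4π)·2m₁/r³ along +x.
B₁ = 2(10⁻⁷)(0.495)/(0.873)³ = 1.488×10⁻⁷ T.
τ = m₂ B₁ sinθ.
τ = (0.0258)(1.488×10⁻⁷)·sin140° = 2.468×10⁻⁹ N·m.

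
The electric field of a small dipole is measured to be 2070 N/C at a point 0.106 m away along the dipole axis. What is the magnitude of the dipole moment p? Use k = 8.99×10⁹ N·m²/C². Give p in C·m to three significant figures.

p ≈ 1.37×10⁻¹⁰ C·m

On axis E = 2kp/r³, so p = Er³/(2k).
p = (2070)·(0.106)³ / (2·8.99×10⁹) = 1.371×10⁻¹⁰ C·m.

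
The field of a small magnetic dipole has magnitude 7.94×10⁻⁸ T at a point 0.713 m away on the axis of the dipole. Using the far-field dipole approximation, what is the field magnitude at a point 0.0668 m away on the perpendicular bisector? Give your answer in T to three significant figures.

Dipole fields scale as 1/r³ in the far field.
The axial field is twice the equatorial field at the same r, so the geometry factor is 1/2.
B₂ = B₁ · (1/2) · (r₁/r₂)³ = 7.94×10⁻⁸ · 0.5 · (0.713/0.0668)³.
(r₁/r₂)³ = (10.67)³ = 1216.
B₂ ≈ 4.828×10⁻⁵ T.

B ≈ 4.83×10⁻⁵ T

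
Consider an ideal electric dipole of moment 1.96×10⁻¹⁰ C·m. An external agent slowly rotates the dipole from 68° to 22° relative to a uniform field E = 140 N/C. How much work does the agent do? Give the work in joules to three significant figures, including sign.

W_ext = ΔU = U(θ₂) − U(θ₁) = −pE cosθ₂ − (−pE cosθ₁) = pE(cosθ₁ − cosθ₂).
W = (1.96×10⁻¹⁰)(140)·(cos68° − cos22°) = (2.744×10⁻⁸)·(-0.5526) = -1.516×10⁻⁸ J.

W ≈ -1.52×10⁻⁸ J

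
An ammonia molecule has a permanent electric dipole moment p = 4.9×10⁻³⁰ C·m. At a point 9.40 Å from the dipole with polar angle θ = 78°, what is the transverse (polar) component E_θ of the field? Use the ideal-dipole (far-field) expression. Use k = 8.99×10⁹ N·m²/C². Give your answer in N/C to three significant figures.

E_θ ≈ 5.19×10⁷ N/C

For a dipole, E_θ = (kp sinθ)/r³.
kp/r³ = (8.99×10⁹)(4.90×10⁻³⁰)/(9.40×10⁻¹⁰)³ = 5.304×10⁷ N/C.
E_θ = 5.304×10⁷·sin78° = 5.188×10⁷ N/C.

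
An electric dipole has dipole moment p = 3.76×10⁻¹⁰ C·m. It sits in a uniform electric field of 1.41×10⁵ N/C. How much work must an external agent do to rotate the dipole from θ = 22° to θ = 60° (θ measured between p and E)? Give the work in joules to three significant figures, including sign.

W ≈ 2.26×10⁻⁵ J

W_ext = ΔU = U(θ₂) − U(θ₁) = −pE cosθ₂ − (−pE cosθ₁) = pE(cosθ₁ − cosθ₂).
W = (3.76×10⁻¹⁰)(1.41×10⁵)·(cos22° − cos60°) = (5.302×10⁻⁵)·(+0.4272) = 2.265×10⁻⁵ J.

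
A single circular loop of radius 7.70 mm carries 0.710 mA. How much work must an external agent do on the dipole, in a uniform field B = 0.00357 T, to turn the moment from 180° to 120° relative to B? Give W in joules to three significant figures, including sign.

W ≈ -2.36×10⁻¹⁰ J

Magnetic moment m = IA = Iπa² = (7.10×10⁻⁴)·π·(0.00770)² = 1.322×10⁻⁷ A·m².
W_ext = ΔU = −mB cosθ₂ + mB cosθ₁ = mB(cosθ₁ − cosθ₂).
W = (1.322×10⁻⁷)(0.00357)·(cos180° − cos120°) = (4.720×10⁻¹⁰)·(-0.5000) = -2.360×10⁻¹⁰ J.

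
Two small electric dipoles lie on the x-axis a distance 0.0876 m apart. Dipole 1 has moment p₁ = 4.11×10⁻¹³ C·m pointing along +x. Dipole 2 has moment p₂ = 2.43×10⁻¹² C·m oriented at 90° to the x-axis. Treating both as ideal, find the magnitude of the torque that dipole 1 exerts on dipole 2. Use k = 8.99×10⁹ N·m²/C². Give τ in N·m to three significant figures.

The second dipole sits on the axis of the first, so the field there is axial: E₁ = 2kp₁/r³ along +x.
E₁ = 2(8.99×10⁹)(4.11×10⁻¹³)/(0.0876)³ = 10.99 N/C.
Torque on the second dipole: τ = p₂ E₁ sinθ.
τ = (2.43×10⁻¹²)(10.99)·sin90° = 2.671×10⁻¹¹ N·m.

τ ≈ 2.67×10⁻¹¹ N·m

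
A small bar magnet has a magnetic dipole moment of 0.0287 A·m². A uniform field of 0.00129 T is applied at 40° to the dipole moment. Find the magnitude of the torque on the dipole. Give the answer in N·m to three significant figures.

Torque on a magnetic dipole: τ = mB sinθ.
τ = (0.0287)(0.00129)·sin40° = 2.380×10⁻⁵ N·m.

τ ≈ 2.38×10⁻⁵ N·m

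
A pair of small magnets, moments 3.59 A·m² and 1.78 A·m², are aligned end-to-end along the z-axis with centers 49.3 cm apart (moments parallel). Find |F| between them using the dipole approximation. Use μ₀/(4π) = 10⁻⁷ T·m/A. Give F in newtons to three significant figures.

F ≈ 6.49×10⁻⁵ N

On-axis B of dipole 1: B = (μ₀/4π)·2m₁/r³. Force on dipole 2: F = m₂·dB/dr.
dB/dr = −(μ₀/4π)·6m₁/r⁴, so |F| = (μ₀/4π)·6m₁m₂/r⁴.
F = 6(10⁻⁷)(3.59)(1.78)/(0.493)⁴ = 6.490×10⁻⁵ N.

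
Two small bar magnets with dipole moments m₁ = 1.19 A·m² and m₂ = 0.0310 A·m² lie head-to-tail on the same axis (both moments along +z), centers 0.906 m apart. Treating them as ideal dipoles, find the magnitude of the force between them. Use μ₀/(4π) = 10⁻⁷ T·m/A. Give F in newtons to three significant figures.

On-axis B of dipole 1: B = (μ₀/4π)·2m₁/r³. Force on dipole 2: F = m₂·dB/dr.
dB/dr = −(μ₀/4π)·6m₁/r⁴, so |F| = (μ₀/4π)·6m₁m₂/r⁴.
F = 6(10⁻⁷)(1.19)(0.0310)/(0.906)⁴ = 3.285×10⁻⁸ N.

F ≈ 3.29×10⁻⁸ N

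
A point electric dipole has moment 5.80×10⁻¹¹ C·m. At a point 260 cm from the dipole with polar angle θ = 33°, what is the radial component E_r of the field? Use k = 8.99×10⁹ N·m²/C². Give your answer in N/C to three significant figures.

E_r ≈ 0.0498 N/C

For a dipole, E_r = (2kp cosθ)/r³.
kp/r³ = (8.99×10⁹)(5.80×10⁻¹¹)/(2.60)³ = 0.02967 N/C.
E_r = 2·0.02967·cos33° = 0.04976 N/C.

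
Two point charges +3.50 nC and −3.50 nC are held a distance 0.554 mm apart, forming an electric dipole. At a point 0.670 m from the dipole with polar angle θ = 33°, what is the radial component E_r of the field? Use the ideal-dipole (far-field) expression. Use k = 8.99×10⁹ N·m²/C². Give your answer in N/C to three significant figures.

E_r ≈ 0.0972 N/C

Dipole moment p = qd = (3.50×10⁻⁹ C)(5.54×10⁻⁴ m) = 1.939×10⁻¹² C·m.
For a dipole, E_r = (2kp cosθ)/r³.
kp/r³ = (8.99×10⁹)(1.939×10⁻¹²)/(0.670)³ = 0.05796 N/C.
E_r = 2·0.05796·cos33° = 0.09722 N/C.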